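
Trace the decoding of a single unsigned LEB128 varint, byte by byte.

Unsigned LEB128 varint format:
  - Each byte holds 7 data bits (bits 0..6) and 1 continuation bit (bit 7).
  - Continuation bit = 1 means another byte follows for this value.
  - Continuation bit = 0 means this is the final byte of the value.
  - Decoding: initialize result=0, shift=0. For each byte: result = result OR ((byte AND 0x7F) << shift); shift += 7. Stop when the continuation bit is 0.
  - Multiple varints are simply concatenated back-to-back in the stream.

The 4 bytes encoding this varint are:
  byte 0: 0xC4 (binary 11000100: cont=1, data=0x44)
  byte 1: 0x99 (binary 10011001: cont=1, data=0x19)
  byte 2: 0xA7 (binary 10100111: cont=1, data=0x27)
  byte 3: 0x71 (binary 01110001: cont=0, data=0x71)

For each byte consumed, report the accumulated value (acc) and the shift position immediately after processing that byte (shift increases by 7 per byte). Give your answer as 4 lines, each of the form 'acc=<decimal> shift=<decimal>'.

Answer: acc=68 shift=7
acc=3268 shift=14
acc=642244 shift=21
acc=237620420 shift=28

Derivation:
byte 0=0xC4: payload=0x44=68, contrib = 68<<0 = 68; acc -> 68, shift -> 7
byte 1=0x99: payload=0x19=25, contrib = 25<<7 = 3200; acc -> 3268, shift -> 14
byte 2=0xA7: payload=0x27=39, contrib = 39<<14 = 638976; acc -> 642244, shift -> 21
byte 3=0x71: payload=0x71=113, contrib = 113<<21 = 236978176; acc -> 237620420, shift -> 28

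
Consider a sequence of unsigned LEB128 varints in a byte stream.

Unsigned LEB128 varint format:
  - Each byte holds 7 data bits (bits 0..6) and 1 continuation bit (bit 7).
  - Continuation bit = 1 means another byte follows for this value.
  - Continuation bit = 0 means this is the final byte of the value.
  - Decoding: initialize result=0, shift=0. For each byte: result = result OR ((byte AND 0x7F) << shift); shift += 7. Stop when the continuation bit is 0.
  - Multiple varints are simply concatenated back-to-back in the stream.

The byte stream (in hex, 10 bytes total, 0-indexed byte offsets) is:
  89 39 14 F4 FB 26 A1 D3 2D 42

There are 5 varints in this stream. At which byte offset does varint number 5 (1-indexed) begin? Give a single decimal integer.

  byte[0]=0x89 cont=1 payload=0x09=9: acc |= 9<<0 -> acc=9 shift=7
  byte[1]=0x39 cont=0 payload=0x39=57: acc |= 57<<7 -> acc=7305 shift=14 [end]
Varint 1: bytes[0:2] = 89 39 -> value 7305 (2 byte(s))
  byte[2]=0x14 cont=0 payload=0x14=20: acc |= 20<<0 -> acc=20 shift=7 [end]
Varint 2: bytes[2:3] = 14 -> value 20 (1 byte(s))
  byte[3]=0xF4 cont=1 payload=0x74=116: acc |= 116<<0 -> acc=116 shift=7
  byte[4]=0xFB cont=1 payload=0x7B=123: acc |= 123<<7 -> acc=15860 shift=14
  byte[5]=0x26 cont=0 payload=0x26=38: acc |= 38<<14 -> acc=638452 shift=21 [end]
Varint 3: bytes[3:6] = F4 FB 26 -> value 638452 (3 byte(s))
  byte[6]=0xA1 cont=1 payload=0x21=33: acc |= 33<<0 -> acc=33 shift=7
  byte[7]=0xD3 cont=1 payload=0x53=83: acc |= 83<<7 -> acc=10657 shift=14
  byte[8]=0x2D cont=0 payload=0x2D=45: acc |= 45<<14 -> acc=747937 shift=21 [end]
Varint 4: bytes[6:9] = A1 D3 2D -> value 747937 (3 byte(s))
  byte[9]=0x42 cont=0 payload=0x42=66: acc |= 66<<0 -> acc=66 shift=7 [end]
Varint 5: bytes[9:10] = 42 -> value 66 (1 byte(s))

Answer: 9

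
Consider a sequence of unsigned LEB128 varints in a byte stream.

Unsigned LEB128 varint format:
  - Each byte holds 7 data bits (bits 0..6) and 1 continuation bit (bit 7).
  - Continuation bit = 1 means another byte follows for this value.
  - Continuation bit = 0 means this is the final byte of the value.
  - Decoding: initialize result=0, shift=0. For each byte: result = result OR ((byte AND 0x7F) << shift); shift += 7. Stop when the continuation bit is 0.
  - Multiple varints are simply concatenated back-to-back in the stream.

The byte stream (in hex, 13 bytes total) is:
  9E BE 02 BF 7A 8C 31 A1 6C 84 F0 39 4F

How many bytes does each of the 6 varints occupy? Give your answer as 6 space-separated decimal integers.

  byte[0]=0x9E cont=1 payload=0x1E=30: acc |= 30<<0 -> acc=30 shift=7
  byte[1]=0xBE cont=1 payload=0x3E=62: acc |= 62<<7 -> acc=7966 shift=14
  byte[2]=0x02 cont=0 payload=0x02=2: acc |= 2<<14 -> acc=40734 shift=21 [end]
Varint 1: bytes[0:3] = 9E BE 02 -> value 40734 (3 byte(s))
  byte[3]=0xBF cont=1 payload=0x3F=63: acc |= 63<<0 -> acc=63 shift=7
  byte[4]=0x7A cont=0 payload=0x7A=122: acc |= 122<<7 -> acc=15679 shift=14 [end]
Varint 2: bytes[3:5] = BF 7A -> value 15679 (2 byte(s))
  byte[5]=0x8C cont=1 payload=0x0C=12: acc |= 12<<0 -> acc=12 shift=7
  byte[6]=0x31 cont=0 payload=0x31=49: acc |= 49<<7 -> acc=6284 shift=14 [end]
Varint 3: bytes[5:7] = 8C 31 -> value 6284 (2 byte(s))
  byte[7]=0xA1 cont=1 payload=0x21=33: acc |= 33<<0 -> acc=33 shift=7
  byte[8]=0x6C cont=0 payload=0x6C=108: acc |= 108<<7 -> acc=13857 shift=14 [end]
Varint 4: bytes[7:9] = A1 6C -> value 13857 (2 byte(s))
  byte[9]=0x84 cont=1 payload=0x04=4: acc |= 4<<0 -> acc=4 shift=7
  byte[10]=0xF0 cont=1 payload=0x70=112: acc |= 112<<7 -> acc=14340 shift=14
  byte[11]=0x39 cont=0 payload=0x39=57: acc |= 57<<14 -> acc=948228 shift=21 [end]
Varint 5: bytes[9:12] = 84 F0 39 -> value 948228 (3 byte(s))
  byte[12]=0x4F cont=0 payload=0x4F=79: acc |= 79<<0 -> acc=79 shift=7 [end]
Varint 6: bytes[12:13] = 4F -> value 79 (1 byte(s))

Answer: 3 2 2 2 3 1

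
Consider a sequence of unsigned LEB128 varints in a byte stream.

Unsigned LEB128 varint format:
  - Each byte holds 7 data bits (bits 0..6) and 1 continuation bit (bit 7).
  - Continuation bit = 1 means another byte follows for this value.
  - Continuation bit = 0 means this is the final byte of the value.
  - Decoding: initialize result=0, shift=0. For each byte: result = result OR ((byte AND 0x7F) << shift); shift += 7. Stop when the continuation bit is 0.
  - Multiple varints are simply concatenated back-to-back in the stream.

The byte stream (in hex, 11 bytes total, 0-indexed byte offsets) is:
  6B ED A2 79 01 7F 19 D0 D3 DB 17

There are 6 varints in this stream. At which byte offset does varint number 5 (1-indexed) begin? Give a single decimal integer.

  byte[0]=0x6B cont=0 payload=0x6B=107: acc |= 107<<0 -> acc=107 shift=7 [end]
Varint 1: bytes[0:1] = 6B -> value 107 (1 byte(s))
  byte[1]=0xED cont=1 payload=0x6D=109: acc |= 109<<0 -> acc=109 shift=7
  byte[2]=0xA2 cont=1 payload=0x22=34: acc |= 34<<7 -> acc=4461 shift=14
  byte[3]=0x79 cont=0 payload=0x79=121: acc |= 121<<14 -> acc=1986925 shift=21 [end]
Varint 2: bytes[1:4] = ED A2 79 -> value 1986925 (3 byte(s))
  byte[4]=0x01 cont=0 payload=0x01=1: acc |= 1<<0 -> acc=1 shift=7 [end]
Varint 3: bytes[4:5] = 01 -> value 1 (1 byte(s))
  byte[5]=0x7F cont=0 payload=0x7F=127: acc |= 127<<0 -> acc=127 shift=7 [end]
Varint 4: bytes[5:6] = 7F -> value 127 (1 byte(s))
  byte[6]=0x19 cont=0 payload=0x19=25: acc |= 25<<0 -> acc=25 shift=7 [end]
Varint 5: bytes[6:7] = 19 -> value 25 (1 byte(s))
  byte[7]=0xD0 cont=1 payload=0x50=80: acc |= 80<<0 -> acc=80 shift=7
  byte[8]=0xD3 cont=1 payload=0x53=83: acc |= 83<<7 -> acc=10704 shift=14
  byte[9]=0xDB cont=1 payload=0x5B=91: acc |= 91<<14 -> acc=1501648 shift=21
  byte[10]=0x17 cont=0 payload=0x17=23: acc |= 23<<21 -> acc=49736144 shift=28 [end]
Varint 6: bytes[7:11] = D0 D3 DB 17 -> value 49736144 (4 byte(s))

Answer: 6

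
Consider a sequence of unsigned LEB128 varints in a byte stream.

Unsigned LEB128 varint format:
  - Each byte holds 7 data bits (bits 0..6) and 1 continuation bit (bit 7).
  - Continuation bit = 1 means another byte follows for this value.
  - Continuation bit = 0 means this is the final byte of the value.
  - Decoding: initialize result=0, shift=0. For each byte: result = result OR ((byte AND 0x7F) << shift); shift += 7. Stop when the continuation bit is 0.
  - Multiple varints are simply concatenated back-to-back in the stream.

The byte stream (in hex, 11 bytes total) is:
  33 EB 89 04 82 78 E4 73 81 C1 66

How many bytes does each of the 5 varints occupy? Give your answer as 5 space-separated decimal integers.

  byte[0]=0x33 cont=0 payload=0x33=51: acc |= 51<<0 -> acc=51 shift=7 [end]
Varint 1: bytes[0:1] = 33 -> value 51 (1 byte(s))
  byte[1]=0xEB cont=1 payload=0x6B=107: acc |= 107<<0 -> acc=107 shift=7
  byte[2]=0x89 cont=1 payload=0x09=9: acc |= 9<<7 -> acc=1259 shift=14
  byte[3]=0x04 cont=0 payload=0x04=4: acc |= 4<<14 -> acc=66795 shift=21 [end]
Varint 2: bytes[1:4] = EB 89 04 -> value 66795 (3 byte(s))
  byte[4]=0x82 cont=1 payload=0x02=2: acc |= 2<<0 -> acc=2 shift=7
  byte[5]=0x78 cont=0 payload=0x78=120: acc |= 120<<7 -> acc=15362 shift=14 [end]
Varint 3: bytes[4:6] = 82 78 -> value 15362 (2 byte(s))
  byte[6]=0xE4 cont=1 payload=0x64=100: acc |= 100<<0 -> acc=100 shift=7
  byte[7]=0x73 cont=0 payload=0x73=115: acc |= 115<<7 -> acc=14820 shift=14 [end]
Varint 4: bytes[6:8] = E4 73 -> value 14820 (2 byte(s))
  byte[8]=0x81 cont=1 payload=0x01=1: acc |= 1<<0 -> acc=1 shift=7
  byte[9]=0xC1 cont=1 payload=0x41=65: acc |= 65<<7 -> acc=8321 shift=14
  byte[10]=0x66 cont=0 payload=0x66=102: acc |= 102<<14 -> acc=1679489 shift=21 [end]
Varint 5: bytes[8:11] = 81 C1 66 -> value 1679489 (3 byte(s))

Answer: 1 3 2 2 3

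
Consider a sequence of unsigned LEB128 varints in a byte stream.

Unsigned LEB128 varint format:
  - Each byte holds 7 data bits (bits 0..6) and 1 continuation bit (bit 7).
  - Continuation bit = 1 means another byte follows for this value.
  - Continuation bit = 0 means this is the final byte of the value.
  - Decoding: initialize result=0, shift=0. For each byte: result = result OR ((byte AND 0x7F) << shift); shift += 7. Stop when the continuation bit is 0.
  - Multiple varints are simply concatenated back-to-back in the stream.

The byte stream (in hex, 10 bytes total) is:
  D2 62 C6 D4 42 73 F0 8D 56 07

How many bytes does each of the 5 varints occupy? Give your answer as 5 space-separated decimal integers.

Answer: 2 3 1 3 1

Derivation:
  byte[0]=0xD2 cont=1 payload=0x52=82: acc |= 82<<0 -> acc=82 shift=7
  byte[1]=0x62 cont=0 payload=0x62=98: acc |= 98<<7 -> acc=12626 shift=14 [end]
Varint 1: bytes[0:2] = D2 62 -> value 12626 (2 byte(s))
  byte[2]=0xC6 cont=1 payload=0x46=70: acc |= 70<<0 -> acc=70 shift=7
  byte[3]=0xD4 cont=1 payload=0x54=84: acc |= 84<<7 -> acc=10822 shift=14
  byte[4]=0x42 cont=0 payload=0x42=66: acc |= 66<<14 -> acc=1092166 shift=21 [end]
Varint 2: bytes[2:5] = C6 D4 42 -> value 1092166 (3 byte(s))
  byte[5]=0x73 cont=0 payload=0x73=115: acc |= 115<<0 -> acc=115 shift=7 [end]
Varint 3: bytes[5:6] = 73 -> value 115 (1 byte(s))
  byte[6]=0xF0 cont=1 payload=0x70=112: acc |= 112<<0 -> acc=112 shift=7
  byte[7]=0x8D cont=1 payload=0x0D=13: acc |= 13<<7 -> acc=1776 shift=14
  byte[8]=0x56 cont=0 payload=0x56=86: acc |= 86<<14 -> acc=1410800 shift=21 [end]
Varint 4: bytes[6:9] = F0 8D 56 -> value 1410800 (3 byte(s))
  byte[9]=0x07 cont=0 payload=0x07=7: acc |= 7<<0 -> acc=7 shift=7 [end]
Varint 5: bytes[9:10] = 07 -> value 7 (1 byte(s))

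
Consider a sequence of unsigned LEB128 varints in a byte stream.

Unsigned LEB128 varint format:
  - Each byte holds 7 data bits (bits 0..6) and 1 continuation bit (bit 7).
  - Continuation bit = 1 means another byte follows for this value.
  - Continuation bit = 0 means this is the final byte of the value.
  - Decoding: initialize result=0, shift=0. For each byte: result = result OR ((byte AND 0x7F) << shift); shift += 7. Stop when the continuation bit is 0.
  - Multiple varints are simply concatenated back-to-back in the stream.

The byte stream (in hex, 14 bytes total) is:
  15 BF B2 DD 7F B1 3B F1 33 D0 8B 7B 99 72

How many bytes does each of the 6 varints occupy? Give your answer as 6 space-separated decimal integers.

Answer: 1 4 2 2 3 2

Derivation:
  byte[0]=0x15 cont=0 payload=0x15=21: acc |= 21<<0 -> acc=21 shift=7 [end]
Varint 1: bytes[0:1] = 15 -> value 21 (1 byte(s))
  byte[1]=0xBF cont=1 payload=0x3F=63: acc |= 63<<0 -> acc=63 shift=7
  byte[2]=0xB2 cont=1 payload=0x32=50: acc |= 50<<7 -> acc=6463 shift=14
  byte[3]=0xDD cont=1 payload=0x5D=93: acc |= 93<<14 -> acc=1530175 shift=21
  byte[4]=0x7F cont=0 payload=0x7F=127: acc |= 127<<21 -> acc=267868479 shift=28 [end]
Varint 2: bytes[1:5] = BF B2 DD 7F -> value 267868479 (4 byte(s))
  byte[5]=0xB1 cont=1 payload=0x31=49: acc |= 49<<0 -> acc=49 shift=7
  byte[6]=0x3B cont=0 payload=0x3B=59: acc |= 59<<7 -> acc=7601 shift=14 [end]
Varint 3: bytes[5:7] = B1 3B -> value 7601 (2 byte(s))
  byte[7]=0xF1 cont=1 payload=0x71=113: acc |= 113<<0 -> acc=113 shift=7
  byte[8]=0x33 cont=0 payload=0x33=51: acc |= 51<<7 -> acc=6641 shift=14 [end]
Varint 4: bytes[7:9] = F1 33 -> value 6641 (2 byte(s))
  byte[9]=0xD0 cont=1 payload=0x50=80: acc |= 80<<0 -> acc=80 shift=7
  byte[10]=0x8B cont=1 payload=0x0B=11: acc |= 11<<7 -> acc=1488 shift=14
  byte[11]=0x7B cont=0 payload=0x7B=123: acc |= 123<<14 -> acc=2016720 shift=21 [end]
Varint 5: bytes[9:12] = D0 8B 7B -> value 2016720 (3 byte(s))
  byte[12]=0x99 cont=1 payload=0x19=25: acc |= 25<<0 -> acc=25 shift=7
  byte[13]=0x72 cont=0 payload=0x72=114: acc |= 114<<7 -> acc=14617 shift=14 [end]
Varint 6: bytes[12:14] = 99 72 -> value 14617 (2 byte(s))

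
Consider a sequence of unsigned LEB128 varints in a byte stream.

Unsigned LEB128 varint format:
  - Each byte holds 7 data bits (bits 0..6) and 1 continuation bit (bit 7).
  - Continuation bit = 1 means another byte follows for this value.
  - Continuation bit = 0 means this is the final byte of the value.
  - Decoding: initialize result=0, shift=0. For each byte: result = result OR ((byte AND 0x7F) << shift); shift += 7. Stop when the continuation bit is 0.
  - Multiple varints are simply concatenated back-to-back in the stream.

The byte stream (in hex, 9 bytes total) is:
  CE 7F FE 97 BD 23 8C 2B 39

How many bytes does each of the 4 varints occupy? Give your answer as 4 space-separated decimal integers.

Answer: 2 4 2 1

Derivation:
  byte[0]=0xCE cont=1 payload=0x4E=78: acc |= 78<<0 -> acc=78 shift=7
  byte[1]=0x7F cont=0 payload=0x7F=127: acc |= 127<<7 -> acc=16334 shift=14 [end]
Varint 1: bytes[0:2] = CE 7F -> value 16334 (2 byte(s))
  byte[2]=0xFE cont=1 payload=0x7E=126: acc |= 126<<0 -> acc=126 shift=7
  byte[3]=0x97 cont=1 payload=0x17=23: acc |= 23<<7 -> acc=3070 shift=14
  byte[4]=0xBD cont=1 payload=0x3D=61: acc |= 61<<14 -> acc=1002494 shift=21
  byte[5]=0x23 cont=0 payload=0x23=35: acc |= 35<<21 -> acc=74402814 shift=28 [end]
Varint 2: bytes[2:6] = FE 97 BD 23 -> value 74402814 (4 byte(s))
  byte[6]=0x8C cont=1 payload=0x0C=12: acc |= 12<<0 -> acc=12 shift=7
  byte[7]=0x2B cont=0 payload=0x2B=43: acc |= 43<<7 -> acc=5516 shift=14 [end]
Varint 3: bytes[6:8] = 8C 2B -> value 5516 (2 byte(s))
  byte[8]=0x39 cont=0 payload=0x39=57: acc |= 57<<0 -> acc=57 shift=7 [end]
Varint 4: bytes[8:9] = 39 -> value 57 (1 byte(s))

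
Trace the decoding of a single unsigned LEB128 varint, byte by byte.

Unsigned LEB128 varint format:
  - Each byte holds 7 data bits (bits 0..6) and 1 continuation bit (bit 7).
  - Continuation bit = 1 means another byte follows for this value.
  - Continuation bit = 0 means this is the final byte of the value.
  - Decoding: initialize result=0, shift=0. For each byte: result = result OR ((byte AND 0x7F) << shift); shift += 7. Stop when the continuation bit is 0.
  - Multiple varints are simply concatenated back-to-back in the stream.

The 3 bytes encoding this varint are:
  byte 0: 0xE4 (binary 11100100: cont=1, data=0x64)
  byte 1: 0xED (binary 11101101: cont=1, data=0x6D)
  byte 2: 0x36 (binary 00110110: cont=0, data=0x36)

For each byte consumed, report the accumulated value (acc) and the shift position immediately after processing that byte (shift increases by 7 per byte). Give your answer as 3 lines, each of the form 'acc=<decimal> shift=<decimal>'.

byte 0=0xE4: payload=0x64=100, contrib = 100<<0 = 100; acc -> 100, shift -> 7
byte 1=0xED: payload=0x6D=109, contrib = 109<<7 = 13952; acc -> 14052, shift -> 14
byte 2=0x36: payload=0x36=54, contrib = 54<<14 = 884736; acc -> 898788, shift -> 21

Answer: acc=100 shift=7
acc=14052 shift=14
acc=898788 shift=21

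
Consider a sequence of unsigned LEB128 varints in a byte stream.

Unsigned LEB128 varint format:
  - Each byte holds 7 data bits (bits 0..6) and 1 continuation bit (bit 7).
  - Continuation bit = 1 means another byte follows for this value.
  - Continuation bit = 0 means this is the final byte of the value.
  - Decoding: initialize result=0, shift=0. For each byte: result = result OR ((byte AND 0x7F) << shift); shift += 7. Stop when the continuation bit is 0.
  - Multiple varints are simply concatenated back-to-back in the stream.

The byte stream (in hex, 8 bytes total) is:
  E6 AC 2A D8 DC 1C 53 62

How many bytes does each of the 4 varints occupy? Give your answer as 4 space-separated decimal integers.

Answer: 3 3 1 1

Derivation:
  byte[0]=0xE6 cont=1 payload=0x66=102: acc |= 102<<0 -> acc=102 shift=7
  byte[1]=0xAC cont=1 payload=0x2C=44: acc |= 44<<7 -> acc=5734 shift=14
  byte[2]=0x2A cont=0 payload=0x2A=42: acc |= 42<<14 -> acc=693862 shift=21 [end]
Varint 1: bytes[0:3] = E6 AC 2A -> value 693862 (3 byte(s))
  byte[3]=0xD8 cont=1 payload=0x58=88: acc |= 88<<0 -> acc=88 shift=7
  byte[4]=0xDC cont=1 payload=0x5C=92: acc |= 92<<7 -> acc=11864 shift=14
  byte[5]=0x1C cont=0 payload=0x1C=28: acc |= 28<<14 -> acc=470616 shift=21 [end]
Varint 2: bytes[3:6] = D8 DC 1C -> value 470616 (3 byte(s))
  byte[6]=0x53 cont=0 payload=0x53=83: acc |= 83<<0 -> acc=83 shift=7 [end]
Varint 3: bytes[6:7] = 53 -> value 83 (1 byte(s))
  byte[7]=0x62 cont=0 payload=0x62=98: acc |= 98<<0 -> acc=98 shift=7 [end]
Varint 4: bytes[7:8] = 62 -> value 98 (1 byte(s))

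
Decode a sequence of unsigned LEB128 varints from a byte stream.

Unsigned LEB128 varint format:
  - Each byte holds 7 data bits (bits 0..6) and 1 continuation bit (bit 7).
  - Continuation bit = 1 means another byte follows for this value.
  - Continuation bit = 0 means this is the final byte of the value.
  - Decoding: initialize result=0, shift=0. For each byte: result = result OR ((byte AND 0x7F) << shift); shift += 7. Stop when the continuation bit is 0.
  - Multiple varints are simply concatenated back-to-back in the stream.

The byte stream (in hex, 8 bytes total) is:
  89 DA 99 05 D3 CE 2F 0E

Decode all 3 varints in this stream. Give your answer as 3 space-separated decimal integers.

  byte[0]=0x89 cont=1 payload=0x09=9: acc |= 9<<0 -> acc=9 shift=7
  byte[1]=0xDA cont=1 payload=0x5A=90: acc |= 90<<7 -> acc=11529 shift=14
  byte[2]=0x99 cont=1 payload=0x19=25: acc |= 25<<14 -> acc=421129 shift=21
  byte[3]=0x05 cont=0 payload=0x05=5: acc |= 5<<21 -> acc=10906889 shift=28 [end]
Varint 1: bytes[0:4] = 89 DA 99 05 -> value 10906889 (4 byte(s))
  byte[4]=0xD3 cont=1 payload=0x53=83: acc |= 83<<0 -> acc=83 shift=7
  byte[5]=0xCE cont=1 payload=0x4E=78: acc |= 78<<7 -> acc=10067 shift=14
  byte[6]=0x2F cont=0 payload=0x2F=47: acc |= 47<<14 -> acc=780115 shift=21 [end]
Varint 2: bytes[4:7] = D3 CE 2F -> value 780115 (3 byte(s))
  byte[7]=0x0E cont=0 payload=0x0E=14: acc |= 14<<0 -> acc=14 shift=7 [end]
Varint 3: bytes[7:8] = 0E -> value 14 (1 byte(s))

Answer: 10906889 780115 14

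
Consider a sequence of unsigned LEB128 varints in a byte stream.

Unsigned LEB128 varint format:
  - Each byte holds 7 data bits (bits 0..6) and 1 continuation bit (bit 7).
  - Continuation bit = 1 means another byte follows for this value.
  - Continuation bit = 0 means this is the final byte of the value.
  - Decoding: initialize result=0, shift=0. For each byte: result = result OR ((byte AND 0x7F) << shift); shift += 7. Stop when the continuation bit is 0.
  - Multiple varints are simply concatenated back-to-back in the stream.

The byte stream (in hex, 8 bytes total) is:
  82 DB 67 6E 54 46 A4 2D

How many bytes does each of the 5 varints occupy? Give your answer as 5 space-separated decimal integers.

Answer: 3 1 1 1 2

Derivation:
  byte[0]=0x82 cont=1 payload=0x02=2: acc |= 2<<0 -> acc=2 shift=7
  byte[1]=0xDB cont=1 payload=0x5B=91: acc |= 91<<7 -> acc=11650 shift=14
  byte[2]=0x67 cont=0 payload=0x67=103: acc |= 103<<14 -> acc=1699202 shift=21 [end]
Varint 1: bytes[0:3] = 82 DB 67 -> value 1699202 (3 byte(s))
  byte[3]=0x6E cont=0 payload=0x6E=110: acc |= 110<<0 -> acc=110 shift=7 [end]
Varint 2: bytes[3:4] = 6E -> value 110 (1 byte(s))
  byte[4]=0x54 cont=0 payload=0x54=84: acc |= 84<<0 -> acc=84 shift=7 [end]
Varint 3: bytes[4:5] = 54 -> value 84 (1 byte(s))
  byte[5]=0x46 cont=0 payload=0x46=70: acc |= 70<<0 -> acc=70 shift=7 [end]
Varint 4: bytes[5:6] = 46 -> value 70 (1 byte(s))
  byte[6]=0xA4 cont=1 payload=0x24=36: acc |= 36<<0 -> acc=36 shift=7
  byte[7]=0x2D cont=0 payload=0x2D=45: acc |= 45<<7 -> acc=5796 shift=14 [end]
Varint 5: bytes[6:8] = A4 2D -> value 5796 (2 byte(s))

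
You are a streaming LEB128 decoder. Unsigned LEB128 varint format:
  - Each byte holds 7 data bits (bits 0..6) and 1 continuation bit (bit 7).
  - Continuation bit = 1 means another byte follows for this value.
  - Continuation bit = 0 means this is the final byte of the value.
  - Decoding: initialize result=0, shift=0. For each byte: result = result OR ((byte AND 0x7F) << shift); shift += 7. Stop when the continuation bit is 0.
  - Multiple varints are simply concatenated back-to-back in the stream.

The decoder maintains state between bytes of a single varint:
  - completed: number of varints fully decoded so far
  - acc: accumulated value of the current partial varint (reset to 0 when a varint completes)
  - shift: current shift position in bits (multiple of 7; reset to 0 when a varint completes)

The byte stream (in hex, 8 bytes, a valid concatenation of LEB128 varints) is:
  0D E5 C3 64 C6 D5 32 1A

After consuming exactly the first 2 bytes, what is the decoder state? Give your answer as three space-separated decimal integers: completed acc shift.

byte[0]=0x0D cont=0 payload=0x0D: varint #1 complete (value=13); reset -> completed=1 acc=0 shift=0
byte[1]=0xE5 cont=1 payload=0x65: acc |= 101<<0 -> completed=1 acc=101 shift=7

Answer: 1 101 7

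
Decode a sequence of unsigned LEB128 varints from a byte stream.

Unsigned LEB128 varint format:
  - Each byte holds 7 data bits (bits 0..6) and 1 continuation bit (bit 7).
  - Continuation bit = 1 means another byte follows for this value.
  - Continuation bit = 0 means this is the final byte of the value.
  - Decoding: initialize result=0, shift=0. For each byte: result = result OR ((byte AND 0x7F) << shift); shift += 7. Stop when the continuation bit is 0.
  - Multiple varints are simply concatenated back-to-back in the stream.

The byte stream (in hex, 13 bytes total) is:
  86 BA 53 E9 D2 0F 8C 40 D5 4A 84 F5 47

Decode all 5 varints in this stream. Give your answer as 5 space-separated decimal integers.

Answer: 1367302 256361 8204 9557 1178244

Derivation:
  byte[0]=0x86 cont=1 payload=0x06=6: acc |= 6<<0 -> acc=6 shift=7
  byte[1]=0xBA cont=1 payload=0x3A=58: acc |= 58<<7 -> acc=7430 shift=14
  byte[2]=0x53 cont=0 payload=0x53=83: acc |= 83<<14 -> acc=1367302 shift=21 [end]
Varint 1: bytes[0:3] = 86 BA 53 -> value 1367302 (3 byte(s))
  byte[3]=0xE9 cont=1 payload=0x69=105: acc |= 105<<0 -> acc=105 shift=7
  byte[4]=0xD2 cont=1 payload=0x52=82: acc |= 82<<7 -> acc=10601 shift=14
  byte[5]=0x0F cont=0 payload=0x0F=15: acc |= 15<<14 -> acc=256361 shift=21 [end]
Varint 2: bytes[3:6] = E9 D2 0F -> value 256361 (3 byte(s))
  byte[6]=0x8C cont=1 payload=0x0C=12: acc |= 12<<0 -> acc=12 shift=7
  byte[7]=0x40 cont=0 payload=0x40=64: acc |= 64<<7 -> acc=8204 shift=14 [end]
Varint 3: bytes[6:8] = 8C 40 -> value 8204 (2 byte(s))
  byte[8]=0xD5 cont=1 payload=0x55=85: acc |= 85<<0 -> acc=85 shift=7
  byte[9]=0x4A cont=0 payload=0x4A=74: acc |= 74<<7 -> acc=9557 shift=14 [end]
Varint 4: bytes[8:10] = D5 4A -> value 9557 (2 byte(s))
  byte[10]=0x84 cont=1 payload=0x04=4: acc |= 4<<0 -> acc=4 shift=7
  byte[11]=0xF5 cont=1 payload=0x75=117: acc |= 117<<7 -> acc=14980 shift=14
  byte[12]=0x47 cont=0 payload=0x47=71: acc |= 71<<14 -> acc=1178244 shift=21 [end]
Varint 5: bytes[10:13] = 84 F5 47 -> value 1178244 (3 byte(s))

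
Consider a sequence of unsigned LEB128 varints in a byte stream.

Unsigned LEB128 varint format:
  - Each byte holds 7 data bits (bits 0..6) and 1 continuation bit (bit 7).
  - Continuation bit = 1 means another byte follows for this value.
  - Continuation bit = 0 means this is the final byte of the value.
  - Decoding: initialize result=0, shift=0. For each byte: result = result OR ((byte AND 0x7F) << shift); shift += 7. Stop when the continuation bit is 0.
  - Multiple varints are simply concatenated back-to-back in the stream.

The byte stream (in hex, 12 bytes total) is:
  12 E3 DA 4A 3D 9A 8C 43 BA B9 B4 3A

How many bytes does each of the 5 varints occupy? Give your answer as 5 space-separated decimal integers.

Answer: 1 3 1 3 4

Derivation:
  byte[0]=0x12 cont=0 payload=0x12=18: acc |= 18<<0 -> acc=18 shift=7 [end]
Varint 1: bytes[0:1] = 12 -> value 18 (1 byte(s))
  byte[1]=0xE3 cont=1 payload=0x63=99: acc |= 99<<0 -> acc=99 shift=7
  byte[2]=0xDA cont=1 payload=0x5A=90: acc |= 90<<7 -> acc=11619 shift=14
  byte[3]=0x4A cont=0 payload=0x4A=74: acc |= 74<<14 -> acc=1224035 shift=21 [end]
Varint 2: bytes[1:4] = E3 DA 4A -> value 1224035 (3 byte(s))
  byte[4]=0x3D cont=0 payload=0x3D=61: acc |= 61<<0 -> acc=61 shift=7 [end]
Varint 3: bytes[4:5] = 3D -> value 61 (1 byte(s))
  byte[5]=0x9A cont=1 payload=0x1A=26: acc |= 26<<0 -> acc=26 shift=7
  byte[6]=0x8C cont=1 payload=0x0C=12: acc |= 12<<7 -> acc=1562 shift=14
  byte[7]=0x43 cont=0 payload=0x43=67: acc |= 67<<14 -> acc=1099290 shift=21 [end]
Varint 4: bytes[5:8] = 9A 8C 43 -> value 1099290 (3 byte(s))
  byte[8]=0xBA cont=1 payload=0x3A=58: acc |= 58<<0 -> acc=58 shift=7
  byte[9]=0xB9 cont=1 payload=0x39=57: acc |= 57<<7 -> acc=7354 shift=14
  byte[10]=0xB4 cont=1 payload=0x34=52: acc |= 52<<14 -> acc=859322 shift=21
  byte[11]=0x3A cont=0 payload=0x3A=58: acc |= 58<<21 -> acc=122494138 shift=28 [end]
Varint 5: bytes[8:12] = BA B9 B4 3A -> value 122494138 (4 byte(s))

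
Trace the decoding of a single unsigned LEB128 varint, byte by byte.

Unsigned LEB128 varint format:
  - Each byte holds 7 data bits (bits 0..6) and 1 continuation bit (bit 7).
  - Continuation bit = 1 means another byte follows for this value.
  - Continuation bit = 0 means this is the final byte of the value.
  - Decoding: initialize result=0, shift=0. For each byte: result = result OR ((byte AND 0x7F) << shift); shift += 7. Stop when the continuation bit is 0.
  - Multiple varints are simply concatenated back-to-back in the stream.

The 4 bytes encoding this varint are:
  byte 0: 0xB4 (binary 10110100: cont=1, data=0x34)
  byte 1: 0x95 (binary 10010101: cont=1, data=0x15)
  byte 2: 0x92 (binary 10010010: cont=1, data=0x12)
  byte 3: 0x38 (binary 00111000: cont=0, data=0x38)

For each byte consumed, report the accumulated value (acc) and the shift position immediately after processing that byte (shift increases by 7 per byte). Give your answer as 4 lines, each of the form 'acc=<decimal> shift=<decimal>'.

byte 0=0xB4: payload=0x34=52, contrib = 52<<0 = 52; acc -> 52, shift -> 7
byte 1=0x95: payload=0x15=21, contrib = 21<<7 = 2688; acc -> 2740, shift -> 14
byte 2=0x92: payload=0x12=18, contrib = 18<<14 = 294912; acc -> 297652, shift -> 21
byte 3=0x38: payload=0x38=56, contrib = 56<<21 = 117440512; acc -> 117738164, shift -> 28

Answer: acc=52 shift=7
acc=2740 shift=14
acc=297652 shift=21
acc=117738164 shift=28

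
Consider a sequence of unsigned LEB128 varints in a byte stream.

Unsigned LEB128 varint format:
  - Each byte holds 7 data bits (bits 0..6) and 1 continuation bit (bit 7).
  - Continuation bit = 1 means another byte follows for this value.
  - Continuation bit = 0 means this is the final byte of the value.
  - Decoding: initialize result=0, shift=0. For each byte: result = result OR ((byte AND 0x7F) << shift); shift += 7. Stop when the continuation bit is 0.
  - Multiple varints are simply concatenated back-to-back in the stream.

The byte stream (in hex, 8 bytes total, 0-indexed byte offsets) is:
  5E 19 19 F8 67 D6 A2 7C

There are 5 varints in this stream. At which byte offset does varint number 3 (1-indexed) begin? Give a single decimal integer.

  byte[0]=0x5E cont=0 payload=0x5E=94: acc |= 94<<0 -> acc=94 shift=7 [end]
Varint 1: bytes[0:1] = 5E -> value 94 (1 byte(s))
  byte[1]=0x19 cont=0 payload=0x19=25: acc |= 25<<0 -> acc=25 shift=7 [end]
Varint 2: bytes[1:2] = 19 -> value 25 (1 byte(s))
  byte[2]=0x19 cont=0 payload=0x19=25: acc |= 25<<0 -> acc=25 shift=7 [end]
Varint 3: bytes[2:3] = 19 -> value 25 (1 byte(s))
  byte[3]=0xF8 cont=1 payload=0x78=120: acc |= 120<<0 -> acc=120 shift=7
  byte[4]=0x67 cont=0 payload=0x67=103: acc |= 103<<7 -> acc=13304 shift=14 [end]
Varint 4: bytes[3:5] = F8 67 -> value 13304 (2 byte(s))
  byte[5]=0xD6 cont=1 payload=0x56=86: acc |= 86<<0 -> acc=86 shift=7
  byte[6]=0xA2 cont=1 payload=0x22=34: acc |= 34<<7 -> acc=4438 shift=14
  byte[7]=0x7C cont=0 payload=0x7C=124: acc |= 124<<14 -> acc=2036054 shift=21 [end]
Varint 5: bytes[5:8] = D6 A2 7C -> value 2036054 (3 byte(s))

Answer: 2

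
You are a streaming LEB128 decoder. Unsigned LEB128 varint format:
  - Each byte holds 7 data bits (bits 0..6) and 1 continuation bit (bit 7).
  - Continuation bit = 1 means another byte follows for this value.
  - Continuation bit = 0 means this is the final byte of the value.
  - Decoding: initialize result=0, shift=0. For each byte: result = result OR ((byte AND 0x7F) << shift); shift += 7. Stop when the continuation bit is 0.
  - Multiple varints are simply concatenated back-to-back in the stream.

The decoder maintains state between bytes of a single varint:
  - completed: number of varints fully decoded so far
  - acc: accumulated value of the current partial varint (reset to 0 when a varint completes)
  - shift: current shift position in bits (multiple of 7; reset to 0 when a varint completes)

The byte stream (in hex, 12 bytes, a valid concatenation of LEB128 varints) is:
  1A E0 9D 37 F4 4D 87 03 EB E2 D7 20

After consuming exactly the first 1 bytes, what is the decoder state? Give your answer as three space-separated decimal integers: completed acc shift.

byte[0]=0x1A cont=0 payload=0x1A: varint #1 complete (value=26); reset -> completed=1 acc=0 shift=0

Answer: 1 0 0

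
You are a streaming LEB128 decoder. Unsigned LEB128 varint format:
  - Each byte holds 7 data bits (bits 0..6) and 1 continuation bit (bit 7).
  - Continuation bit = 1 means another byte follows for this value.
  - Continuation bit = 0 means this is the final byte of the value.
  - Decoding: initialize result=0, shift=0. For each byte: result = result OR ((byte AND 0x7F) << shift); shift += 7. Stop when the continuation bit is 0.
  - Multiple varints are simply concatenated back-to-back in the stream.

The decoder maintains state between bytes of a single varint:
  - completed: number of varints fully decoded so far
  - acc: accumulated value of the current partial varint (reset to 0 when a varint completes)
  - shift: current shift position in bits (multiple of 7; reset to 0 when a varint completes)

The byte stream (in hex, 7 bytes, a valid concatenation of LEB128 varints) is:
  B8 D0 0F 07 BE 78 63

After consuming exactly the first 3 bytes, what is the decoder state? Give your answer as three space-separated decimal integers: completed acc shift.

byte[0]=0xB8 cont=1 payload=0x38: acc |= 56<<0 -> completed=0 acc=56 shift=7
byte[1]=0xD0 cont=1 payload=0x50: acc |= 80<<7 -> completed=0 acc=10296 shift=14
byte[2]=0x0F cont=0 payload=0x0F: varint #1 complete (value=256056); reset -> completed=1 acc=0 shift=0

Answer: 1 0 0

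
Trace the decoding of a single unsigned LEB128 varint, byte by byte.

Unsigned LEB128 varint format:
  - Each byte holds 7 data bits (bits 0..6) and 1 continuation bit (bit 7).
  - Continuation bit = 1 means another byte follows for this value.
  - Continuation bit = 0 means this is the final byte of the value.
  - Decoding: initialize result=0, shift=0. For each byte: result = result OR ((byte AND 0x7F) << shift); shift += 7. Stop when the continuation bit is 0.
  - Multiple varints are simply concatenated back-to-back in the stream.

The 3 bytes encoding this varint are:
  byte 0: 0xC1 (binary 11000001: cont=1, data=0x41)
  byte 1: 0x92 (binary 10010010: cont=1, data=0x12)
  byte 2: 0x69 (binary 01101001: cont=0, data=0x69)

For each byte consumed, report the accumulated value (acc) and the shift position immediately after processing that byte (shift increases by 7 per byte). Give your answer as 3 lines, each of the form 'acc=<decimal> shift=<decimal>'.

Answer: acc=65 shift=7
acc=2369 shift=14
acc=1722689 shift=21

Derivation:
byte 0=0xC1: payload=0x41=65, contrib = 65<<0 = 65; acc -> 65, shift -> 7
byte 1=0x92: payload=0x12=18, contrib = 18<<7 = 2304; acc -> 2369, shift -> 14
byte 2=0x69: payload=0x69=105, contrib = 105<<14 = 1720320; acc -> 1722689, shift -> 21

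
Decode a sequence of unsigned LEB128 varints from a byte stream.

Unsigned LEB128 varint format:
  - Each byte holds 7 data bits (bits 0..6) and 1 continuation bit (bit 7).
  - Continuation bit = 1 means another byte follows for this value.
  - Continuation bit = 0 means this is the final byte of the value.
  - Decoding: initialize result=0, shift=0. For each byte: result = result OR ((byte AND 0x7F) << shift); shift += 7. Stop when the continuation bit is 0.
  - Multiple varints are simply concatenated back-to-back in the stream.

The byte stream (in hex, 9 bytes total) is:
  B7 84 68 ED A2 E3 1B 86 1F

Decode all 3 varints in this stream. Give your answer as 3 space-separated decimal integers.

  byte[0]=0xB7 cont=1 payload=0x37=55: acc |= 55<<0 -> acc=55 shift=7
  byte[1]=0x84 cont=1 payload=0x04=4: acc |= 4<<7 -> acc=567 shift=14
  byte[2]=0x68 cont=0 payload=0x68=104: acc |= 104<<14 -> acc=1704503 shift=21 [end]
Varint 1: bytes[0:3] = B7 84 68 -> value 1704503 (3 byte(s))
  byte[3]=0xED cont=1 payload=0x6D=109: acc |= 109<<0 -> acc=109 shift=7
  byte[4]=0xA2 cont=1 payload=0x22=34: acc |= 34<<7 -> acc=4461 shift=14
  byte[5]=0xE3 cont=1 payload=0x63=99: acc |= 99<<14 -> acc=1626477 shift=21
  byte[6]=0x1B cont=0 payload=0x1B=27: acc |= 27<<21 -> acc=58249581 shift=28 [end]
Varint 2: bytes[3:7] = ED A2 E3 1B -> value 58249581 (4 byte(s))
  byte[7]=0x86 cont=1 payload=0x06=6: acc |= 6<<0 -> acc=6 shift=7
  byte[8]=0x1F cont=0 payload=0x1F=31: acc |= 31<<7 -> acc=3974 shift=14 [end]
Varint 3: bytes[7:9] = 86 1F -> value 3974 (2 byte(s))

Answer: 1704503 58249581 3974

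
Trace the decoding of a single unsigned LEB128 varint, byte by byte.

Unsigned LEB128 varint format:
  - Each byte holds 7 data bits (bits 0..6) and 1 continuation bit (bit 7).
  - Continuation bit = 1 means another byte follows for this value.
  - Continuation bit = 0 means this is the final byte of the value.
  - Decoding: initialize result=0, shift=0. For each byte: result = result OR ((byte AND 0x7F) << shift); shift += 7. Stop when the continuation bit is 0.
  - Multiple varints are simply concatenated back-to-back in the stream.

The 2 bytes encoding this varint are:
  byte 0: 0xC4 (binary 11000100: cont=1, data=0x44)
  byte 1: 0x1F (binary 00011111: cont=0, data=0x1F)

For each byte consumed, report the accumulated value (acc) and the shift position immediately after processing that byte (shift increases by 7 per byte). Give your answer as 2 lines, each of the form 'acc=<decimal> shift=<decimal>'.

Answer: acc=68 shift=7
acc=4036 shift=14

Derivation:
byte 0=0xC4: payload=0x44=68, contrib = 68<<0 = 68; acc -> 68, shift -> 7
byte 1=0x1F: payload=0x1F=31, contrib = 31<<7 = 3968; acc -> 4036, shift -> 14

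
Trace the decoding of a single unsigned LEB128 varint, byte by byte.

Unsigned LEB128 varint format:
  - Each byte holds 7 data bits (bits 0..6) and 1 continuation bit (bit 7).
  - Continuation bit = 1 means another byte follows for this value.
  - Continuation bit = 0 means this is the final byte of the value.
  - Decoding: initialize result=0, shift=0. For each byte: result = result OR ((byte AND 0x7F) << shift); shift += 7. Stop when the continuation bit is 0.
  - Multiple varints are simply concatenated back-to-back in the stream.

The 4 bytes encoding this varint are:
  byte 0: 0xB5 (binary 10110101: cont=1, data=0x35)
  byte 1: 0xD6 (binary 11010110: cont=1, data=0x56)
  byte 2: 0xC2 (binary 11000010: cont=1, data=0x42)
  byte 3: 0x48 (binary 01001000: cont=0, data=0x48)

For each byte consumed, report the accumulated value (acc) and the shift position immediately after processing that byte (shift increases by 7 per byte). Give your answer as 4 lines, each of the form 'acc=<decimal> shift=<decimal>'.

Answer: acc=53 shift=7
acc=11061 shift=14
acc=1092405 shift=21
acc=152087349 shift=28

Derivation:
byte 0=0xB5: payload=0x35=53, contrib = 53<<0 = 53; acc -> 53, shift -> 7
byte 1=0xD6: payload=0x56=86, contrib = 86<<7 = 11008; acc -> 11061, shift -> 14
byte 2=0xC2: payload=0x42=66, contrib = 66<<14 = 1081344; acc -> 1092405, shift -> 21
byte 3=0x48: payload=0x48=72, contrib = 72<<21 = 150994944; acc -> 152087349, shift -> 28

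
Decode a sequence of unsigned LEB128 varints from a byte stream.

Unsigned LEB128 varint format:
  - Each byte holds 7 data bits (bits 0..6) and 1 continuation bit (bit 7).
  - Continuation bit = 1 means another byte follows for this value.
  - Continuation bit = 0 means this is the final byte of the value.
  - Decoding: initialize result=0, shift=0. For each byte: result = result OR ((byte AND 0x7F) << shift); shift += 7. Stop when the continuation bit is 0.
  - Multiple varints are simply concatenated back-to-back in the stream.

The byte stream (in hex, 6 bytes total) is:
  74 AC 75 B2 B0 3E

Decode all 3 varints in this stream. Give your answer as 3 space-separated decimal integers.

Answer: 116 15020 1022002

Derivation:
  byte[0]=0x74 cont=0 payload=0x74=116: acc |= 116<<0 -> acc=116 shift=7 [end]
Varint 1: bytes[0:1] = 74 -> value 116 (1 byte(s))
  byte[1]=0xAC cont=1 payload=0x2C=44: acc |= 44<<0 -> acc=44 shift=7
  byte[2]=0x75 cont=0 payload=0x75=117: acc |= 117<<7 -> acc=15020 shift=14 [end]
Varint 2: bytes[1:3] = AC 75 -> value 15020 (2 byte(s))
  byte[3]=0xB2 cont=1 payload=0x32=50: acc |= 50<<0 -> acc=50 shift=7
  byte[4]=0xB0 cont=1 payload=0x30=48: acc |= 48<<7 -> acc=6194 shift=14
  byte[5]=0x3E cont=0 payload=0x3E=62: acc |= 62<<14 -> acc=1022002 shift=21 [end]
Varint 3: bytes[3:6] = B2 B0 3E -> value 1022002 (3 byte(s))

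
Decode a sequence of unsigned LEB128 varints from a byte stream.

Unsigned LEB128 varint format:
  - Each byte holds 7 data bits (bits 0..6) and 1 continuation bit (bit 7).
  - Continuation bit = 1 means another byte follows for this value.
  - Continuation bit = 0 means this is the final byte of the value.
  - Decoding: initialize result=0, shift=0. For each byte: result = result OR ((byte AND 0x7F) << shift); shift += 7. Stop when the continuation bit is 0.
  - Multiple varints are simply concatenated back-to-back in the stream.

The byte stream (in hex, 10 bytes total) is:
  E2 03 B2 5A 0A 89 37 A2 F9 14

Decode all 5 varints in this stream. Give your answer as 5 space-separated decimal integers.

Answer: 482 11570 10 7049 343202

Derivation:
  byte[0]=0xE2 cont=1 payload=0x62=98: acc |= 98<<0 -> acc=98 shift=7
  byte[1]=0x03 cont=0 payload=0x03=3: acc |= 3<<7 -> acc=482 shift=14 [end]
Varint 1: bytes[0:2] = E2 03 -> value 482 (2 byte(s))
  byte[2]=0xB2 cont=1 payload=0x32=50: acc |= 50<<0 -> acc=50 shift=7
  byte[3]=0x5A cont=0 payload=0x5A=90: acc |= 90<<7 -> acc=11570 shift=14 [end]
Varint 2: bytes[2:4] = B2 5A -> value 11570 (2 byte(s))
  byte[4]=0x0A cont=0 payload=0x0A=10: acc |= 10<<0 -> acc=10 shift=7 [end]
Varint 3: bytes[4:5] = 0A -> value 10 (1 byte(s))
  byte[5]=0x89 cont=1 payload=0x09=9: acc |= 9<<0 -> acc=9 shift=7
  byte[6]=0x37 cont=0 payload=0x37=55: acc |= 55<<7 -> acc=7049 shift=14 [end]
Varint 4: bytes[5:7] = 89 37 -> value 7049 (2 byte(s))
  byte[7]=0xA2 cont=1 payload=0x22=34: acc |= 34<<0 -> acc=34 shift=7
  byte[8]=0xF9 cont=1 payload=0x79=121: acc |= 121<<7 -> acc=15522 shift=14
  byte[9]=0x14 cont=0 payload=0x14=20: acc |= 20<<14 -> acc=343202 shift=21 [end]
Varint 5: bytes[7:10] = A2 F9 14 -> value 343202 (3 byte(s))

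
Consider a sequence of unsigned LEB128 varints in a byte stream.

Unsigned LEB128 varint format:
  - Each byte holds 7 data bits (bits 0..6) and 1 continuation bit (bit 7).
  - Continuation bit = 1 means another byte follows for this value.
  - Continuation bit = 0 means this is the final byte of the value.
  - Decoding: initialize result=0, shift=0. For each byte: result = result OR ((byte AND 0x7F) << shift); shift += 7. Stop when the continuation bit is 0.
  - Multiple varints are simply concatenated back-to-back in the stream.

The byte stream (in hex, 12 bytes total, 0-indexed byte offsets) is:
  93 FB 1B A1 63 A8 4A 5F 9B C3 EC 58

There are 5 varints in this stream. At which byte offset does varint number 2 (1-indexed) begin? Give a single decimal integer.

Answer: 3

Derivation:
  byte[0]=0x93 cont=1 payload=0x13=19: acc |= 19<<0 -> acc=19 shift=7
  byte[1]=0xFB cont=1 payload=0x7B=123: acc |= 123<<7 -> acc=15763 shift=14
  byte[2]=0x1B cont=0 payload=0x1B=27: acc |= 27<<14 -> acc=458131 shift=21 [end]
Varint 1: bytes[0:3] = 93 FB 1B -> value 458131 (3 byte(s))
  byte[3]=0xA1 cont=1 payload=0x21=33: acc |= 33<<0 -> acc=33 shift=7
  byte[4]=0x63 cont=0 payload=0x63=99: acc |= 99<<7 -> acc=12705 shift=14 [end]
Varint 2: bytes[3:5] = A1 63 -> value 12705 (2 byte(s))
  byte[5]=0xA8 cont=1 payload=0x28=40: acc |= 40<<0 -> acc=40 shift=7
  byte[6]=0x4A cont=0 payload=0x4A=74: acc |= 74<<7 -> acc=9512 shift=14 [end]
Varint 3: bytes[5:7] = A8 4A -> value 9512 (2 byte(s))
  byte[7]=0x5F cont=0 payload=0x5F=95: acc |= 95<<0 -> acc=95 shift=7 [end]
Varint 4: bytes[7:8] = 5F -> value 95 (1 byte(s))
  byte[8]=0x9B cont=1 payload=0x1B=27: acc |= 27<<0 -> acc=27 shift=7
  byte[9]=0xC3 cont=1 payload=0x43=67: acc |= 67<<7 -> acc=8603 shift=14
  byte[10]=0xEC cont=1 payload=0x6C=108: acc |= 108<<14 -> acc=1778075 shift=21
  byte[11]=0x58 cont=0 payload=0x58=88: acc |= 88<<21 -> acc=186327451 shift=28 [end]
Varint 5: bytes[8:12] = 9B C3 EC 58 -> value 186327451 (4 byte(s))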